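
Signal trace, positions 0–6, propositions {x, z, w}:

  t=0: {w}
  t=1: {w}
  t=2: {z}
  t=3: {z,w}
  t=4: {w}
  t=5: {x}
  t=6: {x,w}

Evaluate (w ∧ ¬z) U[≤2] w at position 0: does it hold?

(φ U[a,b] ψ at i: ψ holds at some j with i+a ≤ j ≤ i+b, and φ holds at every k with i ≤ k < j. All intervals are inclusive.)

True

Need some j in [0,2] with w, and (w ∧ ¬z) at every k in [0,j-1].
  j=0: w holds; no prefix to check → satisfied.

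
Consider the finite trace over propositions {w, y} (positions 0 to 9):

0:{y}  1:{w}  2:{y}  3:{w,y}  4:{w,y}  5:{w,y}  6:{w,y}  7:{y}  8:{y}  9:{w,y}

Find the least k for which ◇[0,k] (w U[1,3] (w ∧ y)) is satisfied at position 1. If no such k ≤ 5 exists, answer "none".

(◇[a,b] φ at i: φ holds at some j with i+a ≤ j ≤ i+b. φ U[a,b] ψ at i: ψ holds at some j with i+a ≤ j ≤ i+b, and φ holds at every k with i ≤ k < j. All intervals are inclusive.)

Scan j = 1,2,… for (w U[1,3] (w ∧ y)):
  j=1: fails
  j=2: fails
  j=3: holds
First hit at j=3, so smallest k = 3-1 = 2.

2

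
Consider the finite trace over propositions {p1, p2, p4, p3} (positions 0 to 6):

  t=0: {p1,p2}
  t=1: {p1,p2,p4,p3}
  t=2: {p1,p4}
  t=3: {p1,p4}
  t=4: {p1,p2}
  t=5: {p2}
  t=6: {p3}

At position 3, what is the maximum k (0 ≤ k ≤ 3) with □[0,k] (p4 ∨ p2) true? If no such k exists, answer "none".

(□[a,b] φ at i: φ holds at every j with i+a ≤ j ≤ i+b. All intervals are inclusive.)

2

(p4 ∨ p2) must hold from j=3 onward; find where it first fails.
  j=3: holds
  j=4: holds
  j=5: holds
  j=6: fails
Holds on [3,5], so largest k = 2.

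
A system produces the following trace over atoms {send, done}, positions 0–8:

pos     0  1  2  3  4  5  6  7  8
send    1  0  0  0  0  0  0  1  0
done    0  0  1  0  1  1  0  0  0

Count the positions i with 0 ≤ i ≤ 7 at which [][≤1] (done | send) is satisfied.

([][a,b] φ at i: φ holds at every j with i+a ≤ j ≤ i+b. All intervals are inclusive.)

Evaluate at each i in [0,7]:
  i=0: ✗ (fails at j=1)
  i=1: ✗ (fails at j=1)
  i=2: ✗ (fails at j=3)
  i=3: ✗ (fails at j=3)
  i=4: ✓ (all of [4,5])
  i=5: ✗ (fails at j=6)
  i=6: ✗ (fails at j=6)
  i=7: ✗ (fails at j=8)
Positions where it holds: {4} → 1.

1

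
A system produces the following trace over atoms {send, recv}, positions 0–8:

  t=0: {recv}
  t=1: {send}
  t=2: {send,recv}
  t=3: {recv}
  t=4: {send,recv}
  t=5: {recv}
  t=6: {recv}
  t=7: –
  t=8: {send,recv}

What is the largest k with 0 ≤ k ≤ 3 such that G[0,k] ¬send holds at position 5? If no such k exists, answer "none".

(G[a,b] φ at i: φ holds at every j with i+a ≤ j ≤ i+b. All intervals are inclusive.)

¬send must hold from j=5 onward; find where it first fails.
  j=5: holds
  j=6: holds
  j=7: holds
  j=8: fails
Holds on [5,7], so largest k = 2.

2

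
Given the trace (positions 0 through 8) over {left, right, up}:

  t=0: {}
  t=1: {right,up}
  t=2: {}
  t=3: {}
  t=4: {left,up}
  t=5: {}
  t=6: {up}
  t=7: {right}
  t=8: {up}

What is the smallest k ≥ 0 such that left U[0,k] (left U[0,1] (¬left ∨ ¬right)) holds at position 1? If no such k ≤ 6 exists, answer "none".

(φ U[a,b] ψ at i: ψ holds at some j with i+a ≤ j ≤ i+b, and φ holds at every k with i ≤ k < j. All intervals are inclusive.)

Need earliest j ≥ 1 with (left U[0,1] (¬left ∨ ¬right)), and left at every k in [1,j-1].
  j=1: rhs holds (empty prefix). k = 0.

0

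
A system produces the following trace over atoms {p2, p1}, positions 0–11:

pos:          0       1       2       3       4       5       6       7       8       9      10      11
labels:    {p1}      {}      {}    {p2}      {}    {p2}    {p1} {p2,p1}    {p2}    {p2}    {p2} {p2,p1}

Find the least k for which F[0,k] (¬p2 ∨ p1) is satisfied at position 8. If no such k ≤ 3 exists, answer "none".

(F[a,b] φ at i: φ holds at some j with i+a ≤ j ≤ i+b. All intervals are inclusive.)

3

Scan j = 8,9,… for (¬p2 ∨ p1):
  j=8: fails
  j=9: fails
  j=10: fails
  j=11: holds
First hit at j=11, so smallest k = 11-8 = 3.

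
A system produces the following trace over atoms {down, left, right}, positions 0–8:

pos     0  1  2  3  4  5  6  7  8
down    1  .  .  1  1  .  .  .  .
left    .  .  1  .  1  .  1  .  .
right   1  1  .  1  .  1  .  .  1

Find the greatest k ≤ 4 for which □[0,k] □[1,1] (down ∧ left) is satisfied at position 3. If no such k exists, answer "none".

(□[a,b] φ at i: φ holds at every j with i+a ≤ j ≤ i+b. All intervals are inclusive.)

□[1,1] (down ∧ left) must hold from j=3 onward; find where it first fails.
  j=3: holds
  j=4: fails
Holds on [3,3], so largest k = 0.

0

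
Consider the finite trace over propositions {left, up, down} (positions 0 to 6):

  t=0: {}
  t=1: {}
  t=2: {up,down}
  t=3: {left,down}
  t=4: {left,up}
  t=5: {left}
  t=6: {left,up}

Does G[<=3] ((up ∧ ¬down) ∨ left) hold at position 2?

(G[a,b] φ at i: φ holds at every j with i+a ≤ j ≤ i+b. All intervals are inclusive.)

Check ((up ∧ ¬down) ∨ left) at every j in [2,5]:
  j=2: false
  j=3: true
  j=4: true
  j=5: true
Fails at j=2 → formula fails.

No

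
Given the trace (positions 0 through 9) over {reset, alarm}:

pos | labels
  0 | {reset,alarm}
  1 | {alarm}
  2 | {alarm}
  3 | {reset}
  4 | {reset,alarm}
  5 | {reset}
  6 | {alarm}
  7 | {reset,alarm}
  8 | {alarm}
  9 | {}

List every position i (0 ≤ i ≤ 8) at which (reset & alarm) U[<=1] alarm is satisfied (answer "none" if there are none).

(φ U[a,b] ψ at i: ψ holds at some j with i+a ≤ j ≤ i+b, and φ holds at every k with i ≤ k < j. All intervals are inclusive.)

0, 1, 2, 4, 6, 7, 8

Evaluate at each i in [0,8]:
  i=0: ✓ (rhs at j=0)
  i=1: ✓ (rhs at j=1)
  i=2: ✓ (rhs at j=2)
  i=3: ✗ (lhs fails at k=3 before rhs at j=4)
  i=4: ✓ (rhs at j=4)
  i=5: ✗ (lhs fails at k=5 before rhs at j=6)
  i=6: ✓ (rhs at j=6)
  i=7: ✓ (rhs at j=7)
  i=8: ✓ (rhs at j=8)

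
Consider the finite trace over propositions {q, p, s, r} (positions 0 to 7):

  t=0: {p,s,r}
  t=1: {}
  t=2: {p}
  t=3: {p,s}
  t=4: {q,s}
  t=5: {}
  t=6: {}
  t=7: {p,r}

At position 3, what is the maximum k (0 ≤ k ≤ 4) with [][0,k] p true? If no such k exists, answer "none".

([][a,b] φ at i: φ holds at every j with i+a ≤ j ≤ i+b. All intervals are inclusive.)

p must hold from j=3 onward; find where it first fails.
  j=3: holds
  j=4: fails
Holds on [3,3], so largest k = 0.

0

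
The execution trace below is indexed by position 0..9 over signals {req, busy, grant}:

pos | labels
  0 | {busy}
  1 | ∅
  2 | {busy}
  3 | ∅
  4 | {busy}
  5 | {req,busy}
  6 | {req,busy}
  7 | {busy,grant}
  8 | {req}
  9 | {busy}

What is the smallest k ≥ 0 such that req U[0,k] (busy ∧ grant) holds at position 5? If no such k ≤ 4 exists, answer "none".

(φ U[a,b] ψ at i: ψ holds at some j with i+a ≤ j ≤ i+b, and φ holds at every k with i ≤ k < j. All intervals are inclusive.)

2

Need earliest j ≥ 5 with (busy ∧ grant), and req at every k in [5,j-1].
  j=5: rhs fails.
  j=6: rhs fails.
  j=7: rhs holds; lhs holds on [5,6]. k = 2.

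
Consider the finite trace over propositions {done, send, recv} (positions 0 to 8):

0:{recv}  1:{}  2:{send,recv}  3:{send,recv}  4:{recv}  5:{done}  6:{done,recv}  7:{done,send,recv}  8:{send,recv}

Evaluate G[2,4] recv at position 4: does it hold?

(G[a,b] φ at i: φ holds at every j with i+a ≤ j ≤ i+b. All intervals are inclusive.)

True

Check recv at every j in [6,8]:
  j=6: true
  j=7: true
  j=8: true
All positions satisfy it → formula holds.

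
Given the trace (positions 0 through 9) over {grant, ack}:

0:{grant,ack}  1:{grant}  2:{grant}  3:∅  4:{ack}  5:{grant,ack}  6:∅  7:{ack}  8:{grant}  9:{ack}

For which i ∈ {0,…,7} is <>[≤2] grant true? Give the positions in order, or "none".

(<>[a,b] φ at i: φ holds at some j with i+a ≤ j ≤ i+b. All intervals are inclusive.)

0, 1, 2, 3, 4, 5, 6, 7

Evaluate at each i in [0,7]:
  i=0: ✓ (witness j=0)
  i=1: ✓ (witness j=1)
  i=2: ✓ (witness j=2)
  i=3: ✓ (witness j=5)
  i=4: ✓ (witness j=5)
  i=5: ✓ (witness j=5)
  i=6: ✓ (witness j=8)
  i=7: ✓ (witness j=8)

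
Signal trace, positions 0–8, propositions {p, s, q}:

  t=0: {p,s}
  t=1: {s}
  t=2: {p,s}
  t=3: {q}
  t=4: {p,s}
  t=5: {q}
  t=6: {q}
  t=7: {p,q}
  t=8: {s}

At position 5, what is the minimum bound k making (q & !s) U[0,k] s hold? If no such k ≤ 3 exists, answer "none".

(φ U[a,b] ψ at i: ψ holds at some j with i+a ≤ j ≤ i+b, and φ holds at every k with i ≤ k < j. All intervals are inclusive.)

Need earliest j ≥ 5 with s, and (q & !s) at every k in [5,j-1].
  j=5: rhs fails.
  j=6: rhs fails.
  j=7: rhs fails.
  j=8: rhs holds; lhs holds on [5,7]. k = 3.

3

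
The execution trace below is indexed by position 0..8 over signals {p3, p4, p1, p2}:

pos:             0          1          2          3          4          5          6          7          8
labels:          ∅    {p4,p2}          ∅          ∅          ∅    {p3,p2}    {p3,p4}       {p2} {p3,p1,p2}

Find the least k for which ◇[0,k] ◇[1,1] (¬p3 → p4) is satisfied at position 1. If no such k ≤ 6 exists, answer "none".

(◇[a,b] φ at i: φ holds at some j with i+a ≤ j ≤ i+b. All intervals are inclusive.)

3

Scan j = 1,2,… for ◇[1,1] (¬p3 → p4):
  j=1: fails
  j=2: fails
  j=3: fails
  j=4: holds
First hit at j=4, so smallest k = 4-1 = 3.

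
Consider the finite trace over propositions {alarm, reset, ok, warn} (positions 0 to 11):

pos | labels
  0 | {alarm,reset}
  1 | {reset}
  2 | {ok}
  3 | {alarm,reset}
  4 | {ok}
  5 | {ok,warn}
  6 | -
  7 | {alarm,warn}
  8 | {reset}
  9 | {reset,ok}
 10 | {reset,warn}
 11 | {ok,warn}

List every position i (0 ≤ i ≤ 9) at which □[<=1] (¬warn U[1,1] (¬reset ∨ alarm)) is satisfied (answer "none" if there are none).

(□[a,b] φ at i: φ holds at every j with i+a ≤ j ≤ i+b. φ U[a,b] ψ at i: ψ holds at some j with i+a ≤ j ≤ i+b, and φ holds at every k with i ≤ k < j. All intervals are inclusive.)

1, 2, 3

Evaluate at each i in [0,9]:
  i=0: ✗ (fails at j=0)
  i=1: ✓ (all of [1,2])
  i=2: ✓ (all of [2,3])
  i=3: ✓ (all of [3,4])
  i=4: ✗ (fails at j=5)
  i=5: ✗ (fails at j=5)
  i=6: ✗ (fails at j=7)
  i=7: ✗ (fails at j=7)
  i=8: ✗ (fails at j=8)
  i=9: ✗ (fails at j=9)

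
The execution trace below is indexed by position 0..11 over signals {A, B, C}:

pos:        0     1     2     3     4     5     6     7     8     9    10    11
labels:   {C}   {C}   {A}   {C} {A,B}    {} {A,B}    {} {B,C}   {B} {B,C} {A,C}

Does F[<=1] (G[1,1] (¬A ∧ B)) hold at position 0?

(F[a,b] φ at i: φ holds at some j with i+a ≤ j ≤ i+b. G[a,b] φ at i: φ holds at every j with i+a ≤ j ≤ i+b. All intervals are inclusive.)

Check G[1,1] (¬A ∧ B) at each j in [0,1]:
  j=0: fails at 1
  j=1: fails at 2
No position in the window satisfies it → formula fails.

Does not hold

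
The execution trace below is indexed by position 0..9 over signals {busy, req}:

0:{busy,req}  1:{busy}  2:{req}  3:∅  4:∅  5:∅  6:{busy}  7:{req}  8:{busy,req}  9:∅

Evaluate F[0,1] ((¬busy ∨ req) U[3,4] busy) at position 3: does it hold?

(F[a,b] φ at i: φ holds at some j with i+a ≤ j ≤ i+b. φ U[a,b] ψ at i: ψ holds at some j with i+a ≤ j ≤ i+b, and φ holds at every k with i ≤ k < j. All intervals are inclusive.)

Check ((¬busy ∨ req) U[3,4] busy) at each j in [3,4]:
  j=3: holds
  j=4: fails
Found at j=3 → formula holds.

True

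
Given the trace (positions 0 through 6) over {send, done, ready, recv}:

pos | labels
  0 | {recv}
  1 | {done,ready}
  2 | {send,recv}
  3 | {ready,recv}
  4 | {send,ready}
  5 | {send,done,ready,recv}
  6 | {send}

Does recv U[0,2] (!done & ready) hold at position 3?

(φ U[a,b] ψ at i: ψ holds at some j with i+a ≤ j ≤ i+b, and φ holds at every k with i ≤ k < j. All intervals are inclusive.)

Yes

Need some j in [3,5] with (!done & ready), and recv at every k in [3,j-1].
  j=3: (!done & ready) holds; no prefix to check → satisfied.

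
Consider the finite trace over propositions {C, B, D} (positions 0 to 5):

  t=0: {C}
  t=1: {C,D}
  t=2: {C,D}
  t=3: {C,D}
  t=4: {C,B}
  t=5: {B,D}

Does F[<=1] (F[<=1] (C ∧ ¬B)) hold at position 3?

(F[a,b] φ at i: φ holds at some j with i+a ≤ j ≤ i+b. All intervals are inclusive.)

Check F[<=1] (C ∧ ¬B) at each j in [3,4]:
  j=3: holds (witness at 3)
  j=4: fails (none in [4,5])
Found at j=3 → formula holds.

True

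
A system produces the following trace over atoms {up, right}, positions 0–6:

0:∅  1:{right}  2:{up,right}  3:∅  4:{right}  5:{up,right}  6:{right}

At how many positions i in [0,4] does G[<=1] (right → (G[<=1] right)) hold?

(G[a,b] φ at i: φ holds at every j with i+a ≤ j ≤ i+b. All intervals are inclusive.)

Evaluate at each i in [0,4]:
  i=0: ✓ (all of [0,1])
  i=1: ✗ (fails at j=2)
  i=2: ✗ (fails at j=2)
  i=3: ✓ (all of [3,4])
  i=4: ✓ (all of [4,5])
Positions where it holds: {0, 3, 4} → 3.

3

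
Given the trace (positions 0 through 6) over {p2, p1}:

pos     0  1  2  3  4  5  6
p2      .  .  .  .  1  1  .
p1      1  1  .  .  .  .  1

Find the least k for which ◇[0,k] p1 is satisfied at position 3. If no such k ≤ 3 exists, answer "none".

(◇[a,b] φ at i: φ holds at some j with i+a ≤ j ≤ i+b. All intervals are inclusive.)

3

Scan j = 3,4,… for p1:
  j=3: fails
  j=4: fails
  j=5: fails
  j=6: holds
First hit at j=6, so smallest k = 6-3 = 3.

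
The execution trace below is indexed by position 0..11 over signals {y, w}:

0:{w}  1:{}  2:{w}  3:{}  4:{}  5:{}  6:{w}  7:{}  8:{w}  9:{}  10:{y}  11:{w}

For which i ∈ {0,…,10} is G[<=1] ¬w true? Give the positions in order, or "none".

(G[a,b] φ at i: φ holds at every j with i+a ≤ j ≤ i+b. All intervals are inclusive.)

Evaluate at each i in [0,10]:
  i=0: ✗ (fails at j=0)
  i=1: ✗ (fails at j=2)
  i=2: ✗ (fails at j=2)
  i=3: ✓ (all of [3,4])
  i=4: ✓ (all of [4,5])
  i=5: ✗ (fails at j=6)
  i=6: ✗ (fails at j=6)
  i=7: ✗ (fails at j=8)
  i=8: ✗ (fails at j=8)
  i=9: ✓ (all of [9,10])
  i=10: ✗ (fails at j=11)

3, 4, 9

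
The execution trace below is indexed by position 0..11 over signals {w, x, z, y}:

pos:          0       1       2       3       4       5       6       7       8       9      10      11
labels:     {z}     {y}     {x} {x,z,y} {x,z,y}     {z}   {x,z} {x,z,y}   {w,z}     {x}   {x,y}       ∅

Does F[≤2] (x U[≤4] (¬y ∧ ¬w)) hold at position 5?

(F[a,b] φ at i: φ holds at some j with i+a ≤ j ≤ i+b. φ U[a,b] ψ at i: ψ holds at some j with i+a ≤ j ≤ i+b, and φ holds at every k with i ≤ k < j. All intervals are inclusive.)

Holds

Check (x U[≤4] (¬y ∧ ¬w)) at each j in [5,7]:
  j=5: holds
  j=6: holds
  j=7: fails
Found at j=5 → formula holds.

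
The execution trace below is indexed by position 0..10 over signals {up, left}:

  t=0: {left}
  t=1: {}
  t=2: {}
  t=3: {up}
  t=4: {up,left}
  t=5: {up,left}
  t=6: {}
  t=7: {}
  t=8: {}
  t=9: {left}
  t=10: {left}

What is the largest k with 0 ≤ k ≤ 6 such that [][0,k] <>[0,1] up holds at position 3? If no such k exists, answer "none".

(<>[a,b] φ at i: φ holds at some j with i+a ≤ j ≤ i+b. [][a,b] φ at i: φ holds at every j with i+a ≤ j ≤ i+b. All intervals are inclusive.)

2

<>[0,1] up must hold from j=3 onward; find where it first fails.
  j=3: holds
  j=4: holds
  j=5: holds
  j=6: fails
Holds on [3,5], so largest k = 2.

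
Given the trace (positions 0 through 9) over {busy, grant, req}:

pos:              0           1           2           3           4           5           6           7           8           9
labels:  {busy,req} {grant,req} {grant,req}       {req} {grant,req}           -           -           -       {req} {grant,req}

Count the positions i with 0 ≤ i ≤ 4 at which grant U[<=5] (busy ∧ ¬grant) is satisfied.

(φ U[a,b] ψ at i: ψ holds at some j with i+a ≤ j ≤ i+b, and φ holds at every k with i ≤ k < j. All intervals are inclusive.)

Evaluate at each i in [0,4]:
  i=0: ✓ (rhs at j=0)
  i=1: ✗ (no rhs in [1,6])
  i=2: ✗ (no rhs in [2,7])
  i=3: ✗ (no rhs in [3,8])
  i=4: ✗ (no rhs in [4,9])
Positions where it holds: {0} → 1.

1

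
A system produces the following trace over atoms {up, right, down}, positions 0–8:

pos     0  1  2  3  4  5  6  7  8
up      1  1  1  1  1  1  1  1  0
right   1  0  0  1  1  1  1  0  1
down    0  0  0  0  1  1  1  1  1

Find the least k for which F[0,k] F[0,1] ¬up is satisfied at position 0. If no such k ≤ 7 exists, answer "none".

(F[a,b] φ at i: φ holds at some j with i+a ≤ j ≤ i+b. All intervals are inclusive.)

Scan j = 0,1,… for F[0,1] ¬up:
  j=0: fails
  j=1: fails
  j=2: fails
  j=3: fails
  j=4: fails
  j=5: fails
  j=6: fails
  j=7: holds
First hit at j=7, so smallest k = 7-0 = 7.

7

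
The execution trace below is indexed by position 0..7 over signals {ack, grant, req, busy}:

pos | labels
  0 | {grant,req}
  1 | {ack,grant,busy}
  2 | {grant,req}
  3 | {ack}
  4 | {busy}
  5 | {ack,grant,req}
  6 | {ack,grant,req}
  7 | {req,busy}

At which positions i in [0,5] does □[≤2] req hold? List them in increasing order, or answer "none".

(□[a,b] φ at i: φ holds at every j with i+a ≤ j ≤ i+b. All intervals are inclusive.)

Evaluate at each i in [0,5]:
  i=0: ✗ (fails at j=1)
  i=1: ✗ (fails at j=1)
  i=2: ✗ (fails at j=3)
  i=3: ✗ (fails at j=3)
  i=4: ✗ (fails at j=4)
  i=5: ✓ (all of [5,7])

5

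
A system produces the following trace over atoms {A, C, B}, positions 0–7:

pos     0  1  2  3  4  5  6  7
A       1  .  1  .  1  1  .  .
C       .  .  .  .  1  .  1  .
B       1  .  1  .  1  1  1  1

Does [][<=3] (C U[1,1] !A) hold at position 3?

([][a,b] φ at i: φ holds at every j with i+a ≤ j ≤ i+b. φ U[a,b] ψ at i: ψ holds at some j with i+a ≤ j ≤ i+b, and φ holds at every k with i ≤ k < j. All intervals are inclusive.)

Check (C U[1,1] !A) at every j in [3,6]:
  j=3: fails
  j=4: fails
  j=5: fails
  j=6: holds
Fails at j=3 → formula fails.

False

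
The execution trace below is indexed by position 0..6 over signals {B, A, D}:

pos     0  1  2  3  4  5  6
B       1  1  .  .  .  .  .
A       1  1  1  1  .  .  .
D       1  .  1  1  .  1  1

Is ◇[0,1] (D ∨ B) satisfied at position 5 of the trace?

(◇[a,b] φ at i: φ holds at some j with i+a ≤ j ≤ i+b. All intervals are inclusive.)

Check (D ∨ B) at each j in [5,6]:
  j=5: true
  j=6: true
Found at j=5 → formula holds.

Holds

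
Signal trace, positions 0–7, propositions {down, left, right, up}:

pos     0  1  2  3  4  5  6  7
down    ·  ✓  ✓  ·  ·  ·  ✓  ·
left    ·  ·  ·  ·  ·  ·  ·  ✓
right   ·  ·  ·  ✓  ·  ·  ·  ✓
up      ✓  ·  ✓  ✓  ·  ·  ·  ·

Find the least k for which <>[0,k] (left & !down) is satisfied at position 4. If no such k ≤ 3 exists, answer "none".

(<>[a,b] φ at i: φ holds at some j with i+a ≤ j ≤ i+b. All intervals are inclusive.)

3

Scan j = 4,5,… for (left & !down):
  j=4: fails
  j=5: fails
  j=6: fails
  j=7: holds
First hit at j=7, so smallest k = 7-4 = 3.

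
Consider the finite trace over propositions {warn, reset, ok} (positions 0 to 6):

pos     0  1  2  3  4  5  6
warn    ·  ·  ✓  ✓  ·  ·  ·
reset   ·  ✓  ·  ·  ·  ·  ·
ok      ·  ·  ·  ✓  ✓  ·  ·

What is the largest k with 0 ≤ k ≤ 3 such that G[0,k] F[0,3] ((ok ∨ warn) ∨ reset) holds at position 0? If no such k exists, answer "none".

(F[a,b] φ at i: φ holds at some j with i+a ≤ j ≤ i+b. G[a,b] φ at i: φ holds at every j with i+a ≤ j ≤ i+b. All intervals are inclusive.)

F[0,3] ((ok ∨ warn) ∨ reset) must hold from j=0 onward; find where it first fails.
  j=0: holds
  j=1: holds
  j=2: holds
  j=3: holds
Holds through j=3; largest k = 3.

3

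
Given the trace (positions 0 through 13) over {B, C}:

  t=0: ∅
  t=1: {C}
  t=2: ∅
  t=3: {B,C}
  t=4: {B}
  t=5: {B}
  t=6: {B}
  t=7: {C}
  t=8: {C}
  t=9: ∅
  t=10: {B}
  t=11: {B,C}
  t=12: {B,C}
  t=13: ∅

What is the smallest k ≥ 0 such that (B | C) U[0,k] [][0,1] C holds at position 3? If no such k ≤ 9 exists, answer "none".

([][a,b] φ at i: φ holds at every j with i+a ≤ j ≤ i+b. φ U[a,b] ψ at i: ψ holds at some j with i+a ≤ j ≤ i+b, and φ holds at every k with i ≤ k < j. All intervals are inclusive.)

4

Need earliest j ≥ 3 with [][0,1] C, and (B | C) at every k in [3,j-1].
  j=3: rhs fails.
  j=4: rhs fails.
  j=5: rhs fails.
  j=6: rhs fails.
  j=7: rhs holds; lhs holds on [3,6]. k = 4.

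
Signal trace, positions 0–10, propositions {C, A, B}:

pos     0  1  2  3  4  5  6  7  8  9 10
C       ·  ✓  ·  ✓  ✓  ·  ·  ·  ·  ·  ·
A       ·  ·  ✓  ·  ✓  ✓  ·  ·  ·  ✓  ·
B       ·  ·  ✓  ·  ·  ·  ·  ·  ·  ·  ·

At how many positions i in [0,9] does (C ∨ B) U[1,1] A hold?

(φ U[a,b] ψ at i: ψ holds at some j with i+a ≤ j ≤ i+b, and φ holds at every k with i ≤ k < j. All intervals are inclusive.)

3

Evaluate at each i in [0,9]:
  i=0: ✗ (no rhs in [1,1])
  i=1: ✓ (rhs at j=2; lhs holds on [1,1])
  i=2: ✗ (no rhs in [3,3])
  i=3: ✓ (rhs at j=4; lhs holds on [3,3])
  i=4: ✓ (rhs at j=5; lhs holds on [4,4])
  i=5: ✗ (no rhs in [6,6])
  i=6: ✗ (no rhs in [7,7])
  i=7: ✗ (no rhs in [8,8])
  i=8: ✗ (lhs fails at k=8 before rhs at j=9)
  i=9: ✗ (no rhs in [10,10])
Positions where it holds: {1, 3, 4} → 3.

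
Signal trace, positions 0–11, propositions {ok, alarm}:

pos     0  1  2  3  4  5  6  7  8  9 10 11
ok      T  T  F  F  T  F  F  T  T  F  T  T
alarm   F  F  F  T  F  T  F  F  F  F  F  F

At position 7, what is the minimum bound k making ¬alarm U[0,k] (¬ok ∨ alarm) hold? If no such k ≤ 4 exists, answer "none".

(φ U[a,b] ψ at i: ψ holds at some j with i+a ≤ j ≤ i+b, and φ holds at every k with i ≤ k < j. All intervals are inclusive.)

Need earliest j ≥ 7 with (¬ok ∨ alarm), and ¬alarm at every k in [7,j-1].
  j=7: rhs fails.
  j=8: rhs fails.
  j=9: rhs holds; lhs holds on [7,8]. k = 2.

2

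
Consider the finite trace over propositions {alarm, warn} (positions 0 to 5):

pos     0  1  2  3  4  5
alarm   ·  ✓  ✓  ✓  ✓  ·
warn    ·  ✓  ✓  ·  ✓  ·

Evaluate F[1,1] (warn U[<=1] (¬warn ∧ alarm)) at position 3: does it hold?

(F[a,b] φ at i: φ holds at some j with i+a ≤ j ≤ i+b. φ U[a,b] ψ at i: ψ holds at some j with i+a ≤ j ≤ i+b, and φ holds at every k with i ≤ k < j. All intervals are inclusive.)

Does not hold

Check (warn U[<=1] (¬warn ∧ alarm)) at each j in [4,4]:
  j=4: fails
No position in the window satisfies it → formula fails.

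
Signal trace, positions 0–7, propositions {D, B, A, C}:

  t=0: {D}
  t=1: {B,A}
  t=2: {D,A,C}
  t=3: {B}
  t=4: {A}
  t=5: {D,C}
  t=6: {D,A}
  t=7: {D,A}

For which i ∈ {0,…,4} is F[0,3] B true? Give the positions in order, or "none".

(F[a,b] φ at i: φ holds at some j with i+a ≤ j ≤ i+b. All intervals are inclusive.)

Evaluate at each i in [0,4]:
  i=0: ✓ (witness j=1)
  i=1: ✓ (witness j=1)
  i=2: ✓ (witness j=3)
  i=3: ✓ (witness j=3)
  i=4: ✗ (none in [4,7])

0, 1, 2, 3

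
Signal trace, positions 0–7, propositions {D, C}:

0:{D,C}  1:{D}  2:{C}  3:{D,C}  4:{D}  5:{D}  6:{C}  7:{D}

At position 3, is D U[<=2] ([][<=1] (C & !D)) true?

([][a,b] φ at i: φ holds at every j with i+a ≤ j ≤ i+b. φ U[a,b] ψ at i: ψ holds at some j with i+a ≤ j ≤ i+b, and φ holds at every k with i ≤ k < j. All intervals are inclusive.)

False

Need some j in [3,5] with [][<=1] (C & !D), and D at every k in [3,j-1].
  j=3: [][<=1] (C & !D) — fails at 3.
  j=4: [][<=1] (C & !D) — fails at 4.
  j=5: [][<=1] (C & !D) — fails at 5.
No j in the window works → until fails.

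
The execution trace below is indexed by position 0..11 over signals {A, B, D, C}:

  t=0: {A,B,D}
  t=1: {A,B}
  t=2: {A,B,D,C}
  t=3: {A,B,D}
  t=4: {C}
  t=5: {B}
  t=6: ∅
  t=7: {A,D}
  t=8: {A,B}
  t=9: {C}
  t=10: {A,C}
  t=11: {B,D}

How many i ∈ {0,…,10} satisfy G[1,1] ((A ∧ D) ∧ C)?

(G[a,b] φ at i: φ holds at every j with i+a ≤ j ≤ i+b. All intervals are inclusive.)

1

Evaluate at each i in [0,10]:
  i=0: ✗ (fails at j=1)
  i=1: ✓ (all of [2,2])
  i=2: ✗ (fails at j=3)
  i=3: ✗ (fails at j=4)
  i=4: ✗ (fails at j=5)
  i=5: ✗ (fails at j=6)
  i=6: ✗ (fails at j=7)
  i=7: ✗ (fails at j=8)
  i=8: ✗ (fails at j=9)
  i=9: ✗ (fails at j=10)
  i=10: ✗ (fails at j=11)
Positions where it holds: {1} → 1.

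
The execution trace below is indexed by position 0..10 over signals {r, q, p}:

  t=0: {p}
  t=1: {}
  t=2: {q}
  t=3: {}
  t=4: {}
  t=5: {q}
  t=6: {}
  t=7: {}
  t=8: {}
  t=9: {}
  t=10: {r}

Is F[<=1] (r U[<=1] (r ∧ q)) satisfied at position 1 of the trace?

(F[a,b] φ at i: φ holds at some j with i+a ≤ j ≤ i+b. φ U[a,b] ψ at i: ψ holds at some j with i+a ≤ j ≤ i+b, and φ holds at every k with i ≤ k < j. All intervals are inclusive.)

False

Check (r U[<=1] (r ∧ q)) at each j in [1,2]:
  j=1: fails
  j=2: fails
No position in the window satisfies it → formula fails.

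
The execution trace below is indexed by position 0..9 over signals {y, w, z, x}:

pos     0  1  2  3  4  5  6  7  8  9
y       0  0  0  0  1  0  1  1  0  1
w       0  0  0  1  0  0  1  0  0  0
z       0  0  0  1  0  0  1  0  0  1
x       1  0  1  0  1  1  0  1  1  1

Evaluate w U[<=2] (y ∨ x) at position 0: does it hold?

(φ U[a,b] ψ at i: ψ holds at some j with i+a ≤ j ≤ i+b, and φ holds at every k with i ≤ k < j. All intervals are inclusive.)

Yes

Need some j in [0,2] with (y ∨ x), and w at every k in [0,j-1].
  j=0: (y ∨ x) holds; no prefix to check → satisfied.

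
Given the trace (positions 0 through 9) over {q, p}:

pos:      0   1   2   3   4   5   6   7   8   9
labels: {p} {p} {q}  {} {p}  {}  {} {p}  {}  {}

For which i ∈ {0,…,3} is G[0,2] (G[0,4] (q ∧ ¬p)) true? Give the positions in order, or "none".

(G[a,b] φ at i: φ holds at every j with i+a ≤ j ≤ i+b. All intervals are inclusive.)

Evaluate at each i in [0,3]:
  i=0: ✗ (fails at j=0)
  i=1: ✗ (fails at j=1)
  i=2: ✗ (fails at j=2)
  i=3: ✗ (fails at j=3)

none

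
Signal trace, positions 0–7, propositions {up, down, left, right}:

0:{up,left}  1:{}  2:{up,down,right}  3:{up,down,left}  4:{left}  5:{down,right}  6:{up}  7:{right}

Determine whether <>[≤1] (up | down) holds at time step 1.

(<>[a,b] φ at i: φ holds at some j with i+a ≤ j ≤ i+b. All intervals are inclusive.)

Check (up | down) at each j in [1,2]:
  j=1: false
  j=2: true
Found at j=2 → formula holds.

True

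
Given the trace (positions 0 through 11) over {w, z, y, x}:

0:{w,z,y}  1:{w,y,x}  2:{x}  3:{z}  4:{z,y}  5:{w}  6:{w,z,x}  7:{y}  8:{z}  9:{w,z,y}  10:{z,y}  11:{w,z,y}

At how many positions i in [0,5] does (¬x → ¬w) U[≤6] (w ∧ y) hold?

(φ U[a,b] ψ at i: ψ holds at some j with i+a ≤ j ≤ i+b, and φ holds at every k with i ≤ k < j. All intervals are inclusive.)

Evaluate at each i in [0,5]:
  i=0: ✓ (rhs at j=0)
  i=1: ✓ (rhs at j=1)
  i=2: ✗ (no rhs in [2,8])
  i=3: ✗ (lhs fails at k=5 before rhs at j=9)
  i=4: ✗ (lhs fails at k=5 before rhs at j=9)
  i=5: ✗ (lhs fails at k=5 before rhs at j=9)
Positions where it holds: {0, 1} → 2.

2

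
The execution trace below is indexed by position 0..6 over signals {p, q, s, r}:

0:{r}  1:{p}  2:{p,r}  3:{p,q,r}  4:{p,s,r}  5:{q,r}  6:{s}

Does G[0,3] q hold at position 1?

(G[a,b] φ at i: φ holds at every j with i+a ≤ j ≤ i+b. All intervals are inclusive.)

Check q at every j in [1,4]:
  j=1: false
  j=2: false
  j=3: true
  j=4: false
Fails at j=1 → formula fails.

False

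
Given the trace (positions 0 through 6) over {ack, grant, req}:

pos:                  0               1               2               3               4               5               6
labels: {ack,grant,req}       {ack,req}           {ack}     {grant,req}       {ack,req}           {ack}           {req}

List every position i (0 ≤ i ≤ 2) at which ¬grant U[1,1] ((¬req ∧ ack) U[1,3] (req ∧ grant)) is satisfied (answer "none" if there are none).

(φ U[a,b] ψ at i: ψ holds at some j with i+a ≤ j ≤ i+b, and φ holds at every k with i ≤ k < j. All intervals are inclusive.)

1

Evaluate at each i in [0,2]:
  i=0: ✗ (no rhs in [1,1])
  i=1: ✓ (rhs at j=2; lhs holds on [1,1])
  i=2: ✗ (no rhs in [3,3])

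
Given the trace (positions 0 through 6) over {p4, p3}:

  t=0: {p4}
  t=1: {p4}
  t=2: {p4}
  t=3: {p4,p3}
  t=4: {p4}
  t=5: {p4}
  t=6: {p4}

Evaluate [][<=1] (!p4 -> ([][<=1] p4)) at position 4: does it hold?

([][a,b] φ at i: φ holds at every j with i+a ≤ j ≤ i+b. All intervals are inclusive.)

Check (!p4 -> ([][<=1] p4)) at every j in [4,5]:
  j=4: antecedent false → ✓
  j=5: antecedent false → ✓
All positions satisfy it → formula holds.

Yes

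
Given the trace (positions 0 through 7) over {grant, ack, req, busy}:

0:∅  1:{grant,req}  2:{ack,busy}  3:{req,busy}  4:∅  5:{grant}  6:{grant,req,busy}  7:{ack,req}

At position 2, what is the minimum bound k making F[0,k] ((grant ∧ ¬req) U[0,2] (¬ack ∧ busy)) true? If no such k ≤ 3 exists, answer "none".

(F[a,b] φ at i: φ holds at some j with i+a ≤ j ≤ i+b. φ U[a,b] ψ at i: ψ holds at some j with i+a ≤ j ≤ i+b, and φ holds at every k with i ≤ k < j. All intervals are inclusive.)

1

Scan j = 2,3,… for ((grant ∧ ¬req) U[0,2] (¬ack ∧ busy)):
  j=2: fails
  j=3: holds
First hit at j=3, so smallest k = 3-2 = 1.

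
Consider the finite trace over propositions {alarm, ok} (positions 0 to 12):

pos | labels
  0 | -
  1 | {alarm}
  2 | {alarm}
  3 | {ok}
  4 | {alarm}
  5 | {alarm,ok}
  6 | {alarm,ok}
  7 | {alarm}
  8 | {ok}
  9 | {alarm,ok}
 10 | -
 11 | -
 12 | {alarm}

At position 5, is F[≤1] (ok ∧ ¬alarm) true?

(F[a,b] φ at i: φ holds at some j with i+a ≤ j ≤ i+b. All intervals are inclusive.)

Check (ok ∧ ¬alarm) at each j in [5,6]:
  j=5: false
  j=6: false
No position in the window satisfies it → formula fails.

No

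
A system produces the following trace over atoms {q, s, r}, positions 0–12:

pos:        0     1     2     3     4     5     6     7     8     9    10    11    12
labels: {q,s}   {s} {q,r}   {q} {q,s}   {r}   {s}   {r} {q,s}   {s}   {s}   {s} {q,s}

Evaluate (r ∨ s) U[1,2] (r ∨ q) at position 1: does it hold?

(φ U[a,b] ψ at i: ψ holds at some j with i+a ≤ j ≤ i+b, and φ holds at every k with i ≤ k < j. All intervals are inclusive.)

Holds

Need some j in [2,3] with (r ∨ q), and (r ∨ s) at every k in [1,j-1].
  j=2: (r ∨ q) holds; (r ∨ s) holds at every k in [1,1] → satisfied.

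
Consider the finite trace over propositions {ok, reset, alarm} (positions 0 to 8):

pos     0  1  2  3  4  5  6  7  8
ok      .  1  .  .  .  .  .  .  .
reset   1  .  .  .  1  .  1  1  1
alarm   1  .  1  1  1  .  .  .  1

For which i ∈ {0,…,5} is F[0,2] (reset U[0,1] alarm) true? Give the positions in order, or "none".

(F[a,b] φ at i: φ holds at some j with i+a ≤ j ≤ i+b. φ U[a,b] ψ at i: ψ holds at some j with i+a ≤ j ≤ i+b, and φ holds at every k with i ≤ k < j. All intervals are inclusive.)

Evaluate at each i in [0,5]:
  i=0: ✓ (witness j=0)
  i=1: ✓ (witness j=2)
  i=2: ✓ (witness j=2)
  i=3: ✓ (witness j=3)
  i=4: ✓ (witness j=4)
  i=5: ✓ (witness j=7)

0, 1, 2, 3, 4, 5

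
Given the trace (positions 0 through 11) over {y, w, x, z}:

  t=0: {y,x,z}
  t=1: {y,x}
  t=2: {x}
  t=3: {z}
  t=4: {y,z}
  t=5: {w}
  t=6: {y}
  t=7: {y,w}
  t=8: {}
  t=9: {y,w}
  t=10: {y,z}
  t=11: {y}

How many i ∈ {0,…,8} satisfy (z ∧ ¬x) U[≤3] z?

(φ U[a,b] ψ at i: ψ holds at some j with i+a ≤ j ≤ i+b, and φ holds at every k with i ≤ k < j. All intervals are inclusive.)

Evaluate at each i in [0,8]:
  i=0: ✓ (rhs at j=0)
  i=1: ✗ (lhs fails at k=1 before rhs at j=3)
  i=2: ✗ (lhs fails at k=2 before rhs at j=3)
  i=3: ✓ (rhs at j=3)
  i=4: ✓ (rhs at j=4)
  i=5: ✗ (no rhs in [5,8])
  i=6: ✗ (no rhs in [6,9])
  i=7: ✗ (lhs fails at k=7 before rhs at j=10)
  i=8: ✗ (lhs fails at k=8 before rhs at j=10)
Positions where it holds: {0, 3, 4} → 3.

3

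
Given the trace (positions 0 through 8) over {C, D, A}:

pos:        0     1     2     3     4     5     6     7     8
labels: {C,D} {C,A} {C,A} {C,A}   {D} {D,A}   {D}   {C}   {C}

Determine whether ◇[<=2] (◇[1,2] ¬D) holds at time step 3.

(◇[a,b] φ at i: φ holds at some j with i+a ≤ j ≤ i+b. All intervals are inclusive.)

Holds

Check ◇[1,2] ¬D at each j in [3,5]:
  j=3: fails (none in [4,5])
  j=4: fails (none in [5,6])
  j=5: holds (witness at 7)
Found at j=5 → formula holds.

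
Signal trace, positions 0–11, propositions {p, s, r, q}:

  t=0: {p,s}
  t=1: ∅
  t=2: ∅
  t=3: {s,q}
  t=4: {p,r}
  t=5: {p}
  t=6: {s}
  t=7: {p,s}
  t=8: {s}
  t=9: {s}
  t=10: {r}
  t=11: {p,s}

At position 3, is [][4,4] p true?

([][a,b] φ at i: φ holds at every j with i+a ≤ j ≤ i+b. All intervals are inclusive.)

Check p at every j in [7,7]:
  j=7: true
All positions satisfy it → formula holds.

Holds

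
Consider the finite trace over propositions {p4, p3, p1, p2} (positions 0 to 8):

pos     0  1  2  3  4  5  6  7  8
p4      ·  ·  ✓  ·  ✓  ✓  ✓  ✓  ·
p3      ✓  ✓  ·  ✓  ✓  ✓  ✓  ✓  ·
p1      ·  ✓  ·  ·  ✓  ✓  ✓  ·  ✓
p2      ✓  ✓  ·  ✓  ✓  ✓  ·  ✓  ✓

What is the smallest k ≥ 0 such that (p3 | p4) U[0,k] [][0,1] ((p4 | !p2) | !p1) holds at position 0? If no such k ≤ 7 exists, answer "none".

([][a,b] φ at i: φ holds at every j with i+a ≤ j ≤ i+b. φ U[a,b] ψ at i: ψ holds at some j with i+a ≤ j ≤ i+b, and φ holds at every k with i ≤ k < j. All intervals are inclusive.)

2

Need earliest j ≥ 0 with [][0,1] ((p4 | !p2) | !p1), and (p3 | p4) at every k in [0,j-1].
  j=0: rhs fails.
  j=1: rhs fails.
  j=2: rhs holds; lhs holds on [0,1]. k = 2.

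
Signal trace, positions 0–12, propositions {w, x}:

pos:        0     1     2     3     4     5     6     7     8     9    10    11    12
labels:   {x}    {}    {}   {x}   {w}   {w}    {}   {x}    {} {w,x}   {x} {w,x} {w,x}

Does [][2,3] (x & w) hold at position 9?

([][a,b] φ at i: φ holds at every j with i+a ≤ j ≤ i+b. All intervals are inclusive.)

Check (x & w) at every j in [11,12]:
  j=11: true
  j=12: true
All positions satisfy it → formula holds.

Holds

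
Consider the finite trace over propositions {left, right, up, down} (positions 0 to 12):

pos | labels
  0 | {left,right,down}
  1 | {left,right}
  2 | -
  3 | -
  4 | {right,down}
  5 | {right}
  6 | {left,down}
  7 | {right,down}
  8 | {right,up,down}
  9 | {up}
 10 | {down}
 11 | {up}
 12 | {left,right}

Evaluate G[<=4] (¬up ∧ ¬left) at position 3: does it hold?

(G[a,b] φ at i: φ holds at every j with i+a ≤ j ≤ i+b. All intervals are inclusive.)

No

Check (¬up ∧ ¬left) at every j in [3,7]:
  j=3: true
  j=4: true
  j=5: true
  j=6: false
  j=7: true
Fails at j=6 → formula fails.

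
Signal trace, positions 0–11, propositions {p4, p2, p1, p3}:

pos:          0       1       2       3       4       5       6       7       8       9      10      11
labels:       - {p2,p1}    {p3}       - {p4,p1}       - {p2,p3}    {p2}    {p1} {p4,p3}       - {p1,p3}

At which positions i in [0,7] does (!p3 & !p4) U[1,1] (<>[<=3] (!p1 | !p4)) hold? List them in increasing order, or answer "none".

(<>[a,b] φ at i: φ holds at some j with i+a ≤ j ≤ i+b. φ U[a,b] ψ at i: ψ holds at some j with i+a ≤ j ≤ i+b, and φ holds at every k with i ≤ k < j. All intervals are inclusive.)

0, 1, 3, 5, 7

Evaluate at each i in [0,7]:
  i=0: ✓ (rhs at j=1; lhs holds on [0,0])
  i=1: ✓ (rhs at j=2; lhs holds on [1,1])
  i=2: ✗ (lhs fails at k=2 before rhs at j=3)
  i=3: ✓ (rhs at j=4; lhs holds on [3,3])
  i=4: ✗ (lhs fails at k=4 before rhs at j=5)
  i=5: ✓ (rhs at j=6; lhs holds on [5,5])
  i=6: ✗ (lhs fails at k=6 before rhs at j=7)
  i=7: ✓ (rhs at j=8; lhs holds on [7,7])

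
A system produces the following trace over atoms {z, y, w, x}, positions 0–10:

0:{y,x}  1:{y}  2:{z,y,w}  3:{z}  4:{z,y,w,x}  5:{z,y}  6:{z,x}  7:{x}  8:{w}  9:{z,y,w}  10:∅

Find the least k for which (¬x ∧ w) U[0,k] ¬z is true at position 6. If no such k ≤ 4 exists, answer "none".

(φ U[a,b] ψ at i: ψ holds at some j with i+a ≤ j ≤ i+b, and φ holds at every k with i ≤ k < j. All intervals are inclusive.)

none

Need earliest j ≥ 6 with ¬z, and (¬x ∧ w) at every k in [6,j-1].
  j=6: rhs fails.
  j=7: rhs holds but lhs fails at k=6.
  j=8: rhs holds but lhs fails at k=6.
  j=9: rhs fails.
  j=10: rhs holds but lhs fails at k=6.
No witness within the range → none.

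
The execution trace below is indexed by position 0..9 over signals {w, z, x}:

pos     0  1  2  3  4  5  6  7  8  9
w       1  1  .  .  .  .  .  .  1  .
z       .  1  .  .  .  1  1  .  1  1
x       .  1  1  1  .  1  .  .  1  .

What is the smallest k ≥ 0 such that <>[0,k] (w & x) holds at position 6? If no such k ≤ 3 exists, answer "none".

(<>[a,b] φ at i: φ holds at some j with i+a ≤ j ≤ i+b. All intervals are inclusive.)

Scan j = 6,7,… for (w & x):
  j=6: fails
  j=7: fails
  j=8: holds
First hit at j=8, so smallest k = 8-6 = 2.

2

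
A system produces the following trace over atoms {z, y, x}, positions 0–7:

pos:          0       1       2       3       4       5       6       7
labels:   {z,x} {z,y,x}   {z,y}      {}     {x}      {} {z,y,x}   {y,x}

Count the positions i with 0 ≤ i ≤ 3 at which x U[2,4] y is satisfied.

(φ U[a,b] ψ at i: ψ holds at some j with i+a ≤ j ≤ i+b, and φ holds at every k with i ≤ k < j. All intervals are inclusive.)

Evaluate at each i in [0,3]:
  i=0: ✓ (rhs at j=2; lhs holds on [0,1])
  i=1: ✗ (no rhs in [3,5])
  i=2: ✗ (lhs fails at k=2 before rhs at j=6)
  i=3: ✗ (lhs fails at k=3 before rhs at j=6)
Positions where it holds: {0} → 1.

1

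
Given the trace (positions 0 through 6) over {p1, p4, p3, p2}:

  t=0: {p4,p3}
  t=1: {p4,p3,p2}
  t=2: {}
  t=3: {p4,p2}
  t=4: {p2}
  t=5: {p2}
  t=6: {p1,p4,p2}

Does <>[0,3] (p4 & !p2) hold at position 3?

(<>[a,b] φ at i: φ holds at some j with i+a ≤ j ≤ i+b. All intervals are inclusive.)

False

Check (p4 & !p2) at each j in [3,6]:
  j=3: false
  j=4: false
  j=5: false
  j=6: false
No position in the window satisfies it → formula fails.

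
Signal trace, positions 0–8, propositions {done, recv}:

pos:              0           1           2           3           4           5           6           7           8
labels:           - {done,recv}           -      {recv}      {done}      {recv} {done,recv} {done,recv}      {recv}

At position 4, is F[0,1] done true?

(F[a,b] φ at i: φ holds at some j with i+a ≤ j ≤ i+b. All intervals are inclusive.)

True

Check done at each j in [4,5]:
  j=4: true
  j=5: false
Found at j=4 → formula holds.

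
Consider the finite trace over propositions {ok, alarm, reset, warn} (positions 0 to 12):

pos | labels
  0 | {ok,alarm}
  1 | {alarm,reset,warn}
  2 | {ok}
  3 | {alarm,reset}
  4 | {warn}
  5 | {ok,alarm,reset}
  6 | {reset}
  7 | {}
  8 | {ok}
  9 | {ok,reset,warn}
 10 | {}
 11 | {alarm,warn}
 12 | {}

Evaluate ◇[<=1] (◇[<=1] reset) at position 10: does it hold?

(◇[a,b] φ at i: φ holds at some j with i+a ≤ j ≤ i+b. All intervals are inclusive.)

False

Check ◇[<=1] reset at each j in [10,11]:
  j=10: fails (none in [10,11])
  j=11: fails (none in [11,12])
No position in the window satisfies it → formula fails.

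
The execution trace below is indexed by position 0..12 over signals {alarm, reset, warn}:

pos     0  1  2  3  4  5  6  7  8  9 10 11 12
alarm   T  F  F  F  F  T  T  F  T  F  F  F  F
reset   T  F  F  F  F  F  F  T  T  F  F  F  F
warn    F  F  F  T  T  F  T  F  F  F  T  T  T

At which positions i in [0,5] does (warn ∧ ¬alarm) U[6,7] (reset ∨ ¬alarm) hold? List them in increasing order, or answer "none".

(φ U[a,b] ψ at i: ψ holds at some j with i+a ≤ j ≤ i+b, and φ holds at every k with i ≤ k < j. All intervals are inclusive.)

Evaluate at each i in [0,5]:
  i=0: ✗ (lhs fails at k=0 before rhs at j=7)
  i=1: ✗ (lhs fails at k=1 before rhs at j=7)
  i=2: ✗ (lhs fails at k=2 before rhs at j=8)
  i=3: ✗ (lhs fails at k=5 before rhs at j=9)
  i=4: ✗ (lhs fails at k=5 before rhs at j=10)
  i=5: ✗ (lhs fails at k=5 before rhs at j=11)

none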